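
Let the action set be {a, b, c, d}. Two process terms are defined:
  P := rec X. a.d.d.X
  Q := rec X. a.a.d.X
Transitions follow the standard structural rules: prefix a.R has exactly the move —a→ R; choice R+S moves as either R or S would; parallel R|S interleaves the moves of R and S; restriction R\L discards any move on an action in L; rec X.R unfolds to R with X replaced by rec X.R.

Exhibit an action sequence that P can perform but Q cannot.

ad

Reachable graph of P (3 states):
  m0 = rec X. a.d.d.X has moves --a--▸ m1
  m1 = d.d.(rec X. a.d.d.X) has moves --d--▸ m2
  m2 = d.(rec X. a.d.d.X) has moves --d--▸ m0
Reachable graph of Q (3 states):
  n0 = rec X. a.a.d.X has moves --a--▸ n1
  n1 = a.d.(rec X. a.a.d.X) has moves --a--▸ n2
  n2 = d.(rec X. a.a.d.X) has moves --d--▸ n0
Trace ⟨ad⟩ through P, begin at {m0}:
  [1] a ⇒ {m1}
  [2] d ⇒ {m2}
  — P admits the full trace.
Trace ⟨ad⟩ through Q, begin at {n0}:
  [1] a ⇒ {n1}
  [2] d ⇒ ∅  — Q cannot continue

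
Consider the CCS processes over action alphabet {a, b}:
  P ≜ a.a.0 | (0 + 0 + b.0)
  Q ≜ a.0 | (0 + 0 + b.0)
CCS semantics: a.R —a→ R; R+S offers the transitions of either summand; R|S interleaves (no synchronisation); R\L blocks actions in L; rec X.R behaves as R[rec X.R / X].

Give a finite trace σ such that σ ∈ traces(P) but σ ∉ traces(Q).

Reachable graph of P (6 states):
  p0 = a.a.0 | (0 + 0 + b.0) has moves -a-> p1, -b-> p2
  p1 = a.0 | (0 + 0 + b.0) has moves -a-> p3, -b-> p4
  p2 = a.a.0 | 0 has moves -a-> p4
  p3 = 0 | (0 + 0 + b.0) has moves -b-> p5
  p4 = a.0 | 0 has moves -a-> p5
  p5 = 0 | 0 has moves ·
Reachable graph of Q (4 states):
  q0 = a.0 | (0 + 0 + b.0) has moves -a-> q1, -b-> q2
  q1 = 0 | (0 + 0 + b.0) has moves -b-> q3
  q2 = a.0 | 0 has moves -a-> q3
  q3 = 0 | 0 has moves ·
Executing aa from P (initial set {p0}):
  [1] a ⇒ {p1}
  [2] a ⇒ {p3}
  — P admits the full trace.
Executing aa from Q (initial set {q0}):
  [1] a ⇒ {q1}
  [2] a ⇒ ∅  — Q cannot continue

aa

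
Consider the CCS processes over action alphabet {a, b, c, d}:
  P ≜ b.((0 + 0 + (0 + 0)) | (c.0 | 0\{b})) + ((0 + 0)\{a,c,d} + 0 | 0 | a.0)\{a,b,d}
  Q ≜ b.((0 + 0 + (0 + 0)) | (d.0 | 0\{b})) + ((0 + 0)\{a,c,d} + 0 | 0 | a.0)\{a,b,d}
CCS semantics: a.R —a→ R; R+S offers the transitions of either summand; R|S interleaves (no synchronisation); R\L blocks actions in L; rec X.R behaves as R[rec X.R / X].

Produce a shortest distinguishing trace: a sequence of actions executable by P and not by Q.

bc

LTS(P): 3 reachable states
  m0 = b.((0 + 0 + (0 + 0)) | (c.0 | 0\{b})) + ((0 + 0)\{a,c,d} + 0 | 0 | a.0)\{a,b,d} → —b→ m1
  m1 = (0 + 0 + (0 + 0)) | (c.0 | 0\{b}) → —c→ m2
  m2 = (0 + 0 + (0 + 0)) | (0 | 0\{b}) → ∅
LTS(Q): 3 reachable states
  n0 = b.((0 + 0 + (0 + 0)) | (d.0 | 0\{b})) + ((0 + 0)\{a,c,d} + 0 | 0 | a.0)\{a,b,d} → —b→ n1
  n1 = (0 + 0 + (0 + 0)) | (d.0 | 0\{b}) → —d→ n2
  n2 = (0 + 0 + (0 + 0)) | (0 | 0\{b}) → ∅
Run σ = ⟨bc⟩ on P: start {m0}
  after b @ step 1: {m1}
  after c @ step 2: {m2}
  P completes σ.
Run σ = ⟨bc⟩ on Q: start {n0}
  after b @ step 1: {n1}
  after c @ step 2: no successor for Q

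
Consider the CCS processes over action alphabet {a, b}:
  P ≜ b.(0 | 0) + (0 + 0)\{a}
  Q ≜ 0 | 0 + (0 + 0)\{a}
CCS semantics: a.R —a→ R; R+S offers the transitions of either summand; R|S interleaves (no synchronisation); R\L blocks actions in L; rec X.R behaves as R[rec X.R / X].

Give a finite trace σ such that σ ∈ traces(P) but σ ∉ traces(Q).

Reachable graph of P (2 states):
  m0 = b.(0 | 0) + (0 + 0)\{a} | ··b··> m1
  m1 = 0 | 0 | stopped
Reachable graph of Q (1 states):
  n0 = 0 | 0 + (0 + 0)\{a} | stopped
Run σ = ⟨b⟩ on P: start {m0}
  step 1 (b): {m1}
  — P admits the full trace.
Run σ = ⟨b⟩ on Q: start {n0}
  step 1 (b): ∅ (Q stuck)

b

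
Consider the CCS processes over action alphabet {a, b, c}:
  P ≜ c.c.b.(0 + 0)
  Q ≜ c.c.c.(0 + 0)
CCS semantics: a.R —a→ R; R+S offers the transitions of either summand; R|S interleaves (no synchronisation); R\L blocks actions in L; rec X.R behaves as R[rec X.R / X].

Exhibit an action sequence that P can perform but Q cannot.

Reachable graph of P (4 states):
  m0 = c.c.b.(0 + 0) → -c-> m1
  m1 = c.b.(0 + 0) → -c-> m2
  m2 = b.(0 + 0) → -b-> m3
  m3 = 0 + 0 → ·
Reachable graph of Q (4 states):
  n0 = c.c.c.(0 + 0) → -c-> n1
  n1 = c.c.(0 + 0) → -c-> n2
  n2 = c.(0 + 0) → -c-> n3
  n3 = 0 + 0 → ·
Trace ⟨ccb⟩ through P, begin at {m0}:
  after c @ step 1: {m1}
  after c @ step 2: {m2}
  after b @ step 3: {m3}
  — P admits the full trace.
Trace ⟨ccb⟩ through Q, begin at {n0}:
  after c @ step 1: {n1}
  after c @ step 2: {n2}
  after b @ step 3: ∅ (Q stuck)

ccb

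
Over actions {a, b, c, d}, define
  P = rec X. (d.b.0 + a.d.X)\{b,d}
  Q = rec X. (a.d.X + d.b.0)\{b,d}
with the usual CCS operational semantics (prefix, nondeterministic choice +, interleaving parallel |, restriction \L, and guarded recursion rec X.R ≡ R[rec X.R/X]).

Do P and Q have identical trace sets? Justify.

P's transition system — 2 states:
  s0 = rec X. (d.b.0 + a.d.X)\{b,d} → ··a··> s1
  s1 = (d.(rec X. (d.b.0 + a.d.X)\{b,d}))\{b,d} → ∅
Q's transition system — 2 states:
  t0 = rec X. (a.d.X + d.b.0)\{b,d} → ··a··> t1
  t1 = (d.(rec X. (a.d.X + d.b.0)\{b,d}))\{b,d} → ∅
Bisimilarity quotient blocks:
  B0 = {s0, t0}
  B1 = {s1, t1}
s0 ∈ B0, t0 ∈ B0 → same block
Bisimilar ⇒ trace-equivalent.

trace-equivalent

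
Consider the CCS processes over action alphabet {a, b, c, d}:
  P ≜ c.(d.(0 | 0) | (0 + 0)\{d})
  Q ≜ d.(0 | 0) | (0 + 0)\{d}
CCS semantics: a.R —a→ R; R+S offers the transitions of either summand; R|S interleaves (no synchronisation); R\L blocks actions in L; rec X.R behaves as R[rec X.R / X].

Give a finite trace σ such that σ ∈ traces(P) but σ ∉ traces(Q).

c

P's transition system — 3 states:
  p0 = c.(d.(0 | 0) | (0 + 0)\{d}) → =c=> p1
  p1 = d.(0 | 0) | (0 + 0)\{d} → =d=> p2
  p2 = 0 | 0 | (0 + 0)\{d} → ∅
Q's transition system — 2 states:
  q0 = d.(0 | 0) | (0 + 0)\{d} → =d=> q1
  q1 = 0 | 0 | (0 + 0)\{d} → ∅
Executing c from P (initial set {p0}):
  [1] c ⇒ {p1}
  P completes σ.
Executing c from Q (initial set {q0}):
  [1] c ⇒ no successor for Q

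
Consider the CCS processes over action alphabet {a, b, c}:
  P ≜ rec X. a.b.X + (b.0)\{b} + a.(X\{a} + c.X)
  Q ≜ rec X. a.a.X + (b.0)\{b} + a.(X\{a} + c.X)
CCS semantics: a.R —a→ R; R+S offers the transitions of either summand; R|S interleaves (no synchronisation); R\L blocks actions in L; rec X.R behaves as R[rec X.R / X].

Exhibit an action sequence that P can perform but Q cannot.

Reachable graph of P (3 states):
  m0 = rec X. a.b.X + (b.0)\{b} + a.(X\{a} + c.X) has moves =a=> m1, =a=> m2
  m1 = (rec X. a.b.X + (b.0)\{b} + a.(X\{a} + c.X))\{a} + c.(rec X. a.b.X + (b.0)\{b} + a.(X\{a} + c.X)) has moves =c=> m0
  m2 = b.(rec X. a.b.X + (b.0)\{b} + a.(X\{a} + c.X)) has moves =b=> m0
Reachable graph of Q (3 states):
  n0 = rec X. a.a.X + (b.0)\{b} + a.(X\{a} + c.X) has moves =a=> n1, =a=> n2
  n1 = (rec X. a.a.X + (b.0)\{b} + a.(X\{a} + c.X))\{a} + c.(rec X. a.a.X + (b.0)\{b} + a.(X\{a} + c.X)) has moves =c=> n0
  n2 = a.(rec X. a.a.X + (b.0)\{b} + a.(X\{a} + c.X)) has moves =a=> n0
Trace ⟨ab⟩ through P, begin at {m0}:
  step 1 (a): {m1, m2}
  step 2 (b): {m0}
  P completes σ.
Trace ⟨ab⟩ through Q, begin at {n0}:
  step 1 (a): {n1, n2}
  step 2 (b): ∅  — Q cannot continue

ab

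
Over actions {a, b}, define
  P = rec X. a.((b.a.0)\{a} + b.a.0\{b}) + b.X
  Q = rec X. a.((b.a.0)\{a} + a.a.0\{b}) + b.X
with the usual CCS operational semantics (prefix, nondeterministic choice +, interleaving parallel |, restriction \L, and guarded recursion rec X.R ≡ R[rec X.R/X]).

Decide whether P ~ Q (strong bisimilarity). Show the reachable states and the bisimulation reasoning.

P ≁ Q

P's transition system — 5 states:
  p0 = rec X. a.((b.a.0)\{a} + b.a.0\{b}) + b.X | =a=> p1, =b=> p0
  p1 = (b.a.0)\{a} + b.a.0\{b} | =b=> p2, =b=> p3
  p2 = (a.0)\{a} | ·
  p3 = a.0\{b} | =a=> p4
  p4 = 0\{b} | ·
Q's transition system — 5 states:
  q0 = rec X. a.((b.a.0)\{a} + a.a.0\{b}) + b.X | =a=> q1, =b=> q0
  q1 = (b.a.0)\{a} + a.a.0\{b} | =a=> q2, =b=> q3
  q2 = a.0\{b} | =a=> q4
  q3 = (a.0)\{a} | ·
  q4 = 0\{b} | ·
Bisimilarity quotient blocks:
  B0 = {p0}
  B1 = {p1}
  B2 = {p3, q2}
  B3 = {p2, p4, q3, q4}
  B4 = {q0}
  B5 = {q1}
p0 ∈ B0, q0 ∈ B4 → different blocks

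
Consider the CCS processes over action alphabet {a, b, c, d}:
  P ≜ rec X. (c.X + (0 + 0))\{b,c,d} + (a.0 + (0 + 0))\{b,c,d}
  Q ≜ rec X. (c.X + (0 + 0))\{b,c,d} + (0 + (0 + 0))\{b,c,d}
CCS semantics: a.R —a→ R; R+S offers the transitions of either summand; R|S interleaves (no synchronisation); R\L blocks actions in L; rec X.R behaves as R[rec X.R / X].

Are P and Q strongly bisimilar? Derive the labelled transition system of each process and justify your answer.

LTS(P): 2 reachable states
  u0 = rec X. (c.X + (0 + 0))\{b,c,d} + (a.0 + (0 + 0))\{b,c,d} has moves =a=> u1
  u1 = 0\{b,c,d} has moves ·
LTS(Q): 1 reachable states
  v0 = rec X. (c.X + (0 + 0))\{b,c,d} + (0 + (0 + 0))\{b,c,d} has moves ·
Bisimilarity quotient blocks:
  B0 = {u0}
  B1 = {u1, v0}
u0 ∈ B0, v0 ∈ B1 → different blocks

not bisimilar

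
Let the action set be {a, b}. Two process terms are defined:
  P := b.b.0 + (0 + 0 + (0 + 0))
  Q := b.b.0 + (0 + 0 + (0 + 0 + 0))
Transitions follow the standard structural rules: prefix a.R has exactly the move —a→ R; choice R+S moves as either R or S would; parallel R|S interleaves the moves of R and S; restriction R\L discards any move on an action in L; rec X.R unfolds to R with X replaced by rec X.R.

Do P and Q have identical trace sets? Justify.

trace-equivalent

P's transition system — 3 states:
  u0 = b.b.0 + (0 + 0 + (0 + 0)) | --b--▸ u1
  u1 = b.0 | --b--▸ u2
  u2 = 0 | (no moves)
Q's transition system — 3 states:
  v0 = b.b.0 + (0 + 0 + (0 + 0 + 0)) | --b--▸ v1
  v1 = b.0 | --b--▸ v2
  v2 = 0 | (no moves)
Bisimilarity quotient blocks:
  B0 = {u0, v0}
  B1 = {u1, v1}
  B2 = {u2, v2}
u0 ∈ B0, v0 ∈ B0 → same block
Bisimilar ⇒ trace-equivalent.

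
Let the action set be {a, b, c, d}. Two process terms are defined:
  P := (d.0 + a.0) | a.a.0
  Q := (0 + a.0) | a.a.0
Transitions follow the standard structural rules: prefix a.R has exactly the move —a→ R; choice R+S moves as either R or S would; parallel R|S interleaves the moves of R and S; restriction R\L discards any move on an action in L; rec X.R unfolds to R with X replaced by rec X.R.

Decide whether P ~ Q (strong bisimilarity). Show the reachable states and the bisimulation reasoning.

P ≁ Q

Reachable graph of P (6 states):
  s0 = (d.0 + a.0) | a.a.0 → --a--▸ s1, --a--▸ s2, --d--▸ s2
  s1 = (d.0 + a.0) | a.0 → --a--▸ s3, --a--▸ s4, --d--▸ s4
  s2 = 0 | a.a.0 → --a--▸ s4
  s3 = (d.0 + a.0) | 0 → --a--▸ s5, --d--▸ s5
  s4 = 0 | a.0 → --a--▸ s5
  s5 = 0 | 0 → ∅
Reachable graph of Q (6 states):
  t0 = (0 + a.0) | a.a.0 → --a--▸ t1, --a--▸ t2
  t1 = (0 + a.0) | a.0 → --a--▸ t3, --a--▸ t4
  t2 = 0 | a.a.0 → --a--▸ t4
  t3 = (0 + a.0) | 0 → --a--▸ t5
  t4 = 0 | a.0 → --a--▸ t5
  t5 = 0 | 0 → ∅
Bisimilarity quotient blocks:
  B0 = {s0}
  B1 = {s2, t1, t2}
  B2 = {s4, t3, t4}
  B3 = {s5, t5}
  B4 = {s1}
  B5 = {s3}
  B6 = {t0}
s0 ∈ B0, t0 ∈ B6 → different blocks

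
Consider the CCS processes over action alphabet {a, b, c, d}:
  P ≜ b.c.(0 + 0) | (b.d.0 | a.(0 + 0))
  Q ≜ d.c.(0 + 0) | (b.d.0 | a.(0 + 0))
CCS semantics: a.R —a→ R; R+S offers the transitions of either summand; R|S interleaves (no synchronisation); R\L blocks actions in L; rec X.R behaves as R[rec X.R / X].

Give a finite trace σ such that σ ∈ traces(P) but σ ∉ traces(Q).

P's transition system — 18 states:
  p0 = b.c.(0 + 0) | (b.d.0 | a.(0 + 0)) :: =a=> p1, =b=> p2, =b=> p3
  p1 = b.c.(0 + 0) | (b.d.0 | (0 + 0)) :: =b=> p4, =b=> p5
  p2 = b.c.(0 + 0) | (d.0 | a.(0 + 0)) :: =a=> p4, =b=> p6, =d=> p7
  p3 = c.(0 + 0) | (b.d.0 | a.(0 + 0)) :: =a=> p5, =b=> p6, =c=> p8
  p4 = b.c.(0 + 0) | (d.0 | (0 + 0)) :: =b=> p9, =d=> p10
  p5 = c.(0 + 0) | (b.d.0 | (0 + 0)) :: =b=> p9, =c=> p11
  p6 = c.(0 + 0) | (d.0 | a.(0 + 0)) :: =a=> p9, =c=> p12, =d=> p13
  p7 = b.c.(0 + 0) | (0 | a.(0 + 0)) :: =a=> p10, =b=> p13
  p8 = (0 + 0) | (b.d.0 | a.(0 + 0)) :: =a=> p11, =b=> p12
  p9 = c.(0 + 0) | (d.0 | (0 + 0)) :: =c=> p14, =d=> p15
  p10 = b.c.(0 + 0) | (0 | (0 + 0)) :: =b=> p15
  p11 = (0 + 0) | (b.d.0 | (0 + 0)) :: =b=> p14
  p12 = (0 + 0) | (d.0 | a.(0 + 0)) :: =a=> p14, =d=> p16
  p13 = c.(0 + 0) | (0 | a.(0 + 0)) :: =a=> p15, =c=> p16
  p14 = (0 + 0) | (d.0 | (0 + 0)) :: =d=> p17
  p15 = c.(0 + 0) | (0 | (0 + 0)) :: =c=> p17
  p16 = (0 + 0) | (0 | a.(0 + 0)) :: =a=> p17
  p17 = (0 + 0) | (0 | (0 + 0)) :: ∅
Q's transition system — 18 states:
  q0 = d.c.(0 + 0) | (b.d.0 | a.(0 + 0)) :: =a=> q1, =b=> q2, =d=> q3
  q1 = d.c.(0 + 0) | (b.d.0 | (0 + 0)) :: =b=> q4, =d=> q5
  q2 = d.c.(0 + 0) | (d.0 | a.(0 + 0)) :: =a=> q4, =d=> q6, =d=> q7
  q3 = c.(0 + 0) | (b.d.0 | a.(0 + 0)) :: =a=> q5, =b=> q6, =c=> q8
  q4 = d.c.(0 + 0) | (d.0 | (0 + 0)) :: =d=> q10, =d=> q9
  q5 = c.(0 + 0) | (b.d.0 | (0 + 0)) :: =b=> q9, =c=> q11
  q6 = c.(0 + 0) | (d.0 | a.(0 + 0)) :: =a=> q9, =c=> q12, =d=> q13
  q7 = d.c.(0 + 0) | (0 | a.(0 + 0)) :: =a=> q10, =d=> q13
  q8 = (0 + 0) | (b.d.0 | a.(0 + 0)) :: =a=> q11, =b=> q12
  q9 = c.(0 + 0) | (d.0 | (0 + 0)) :: =c=> q14, =d=> q15
  q10 = d.c.(0 + 0) | (0 | (0 + 0)) :: =d=> q15
  q11 = (0 + 0) | (b.d.0 | (0 + 0)) :: =b=> q14
  q12 = (0 + 0) | (d.0 | a.(0 + 0)) :: =a=> q14, =d=> q16
  q13 = c.(0 + 0) | (0 | a.(0 + 0)) :: =a=> q15, =c=> q16
  q14 = (0 + 0) | (d.0 | (0 + 0)) :: =d=> q17
  q15 = c.(0 + 0) | (0 | (0 + 0)) :: =c=> q17
  q16 = (0 + 0) | (0 | a.(0 + 0)) :: =a=> q17
  q17 = (0 + 0) | (0 | (0 + 0)) :: ∅
Trace ⟨bb⟩ through P, begin at {p0}:
  after b @ step 1: {p2, p3}
  after b @ step 2: {p6}
  ✓ P
Trace ⟨bb⟩ through Q, begin at {q0}:
  after b @ step 1: {q2}
  after b @ step 2: ∅ (Q stuck)

bb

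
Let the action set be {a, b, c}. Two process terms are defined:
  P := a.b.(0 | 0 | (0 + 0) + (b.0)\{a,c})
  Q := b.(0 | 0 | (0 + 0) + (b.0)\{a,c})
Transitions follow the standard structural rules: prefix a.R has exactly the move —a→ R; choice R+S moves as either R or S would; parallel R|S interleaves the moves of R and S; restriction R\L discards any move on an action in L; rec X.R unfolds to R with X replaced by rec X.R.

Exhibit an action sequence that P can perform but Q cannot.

P's transition system — 4 states:
  p0 = a.b.(0 | 0 | (0 + 0) + (b.0)\{a,c}) | ··a··> p1
  p1 = b.(0 | 0 | (0 + 0) + (b.0)\{a,c}) | ··b··> p2
  p2 = 0 | 0 | (0 + 0) + (b.0)\{a,c} | ··b··> p3
  p3 = 0\{a,c} | stopped
Q's transition system — 3 states:
  q0 = b.(0 | 0 | (0 + 0) + (b.0)\{a,c}) | ··b··> q1
  q1 = 0 | 0 | (0 + 0) + (b.0)\{a,c} | ··b··> q2
  q2 = 0\{a,c} | stopped
Executing a from P (initial set {p0}):
  step 1 (a): {p1}
  ✓ P
Executing a from Q (initial set {q0}):
  step 1 (a): no successor for Q

a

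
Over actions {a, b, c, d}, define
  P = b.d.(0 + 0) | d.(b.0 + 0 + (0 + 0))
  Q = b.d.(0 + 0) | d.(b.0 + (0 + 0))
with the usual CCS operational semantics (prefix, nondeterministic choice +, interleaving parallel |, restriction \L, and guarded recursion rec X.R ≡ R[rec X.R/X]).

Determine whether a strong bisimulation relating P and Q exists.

LTS(P): 9 reachable states
  s0 = b.d.(0 + 0) | d.(b.0 + 0 + (0 + 0)) ⊢ —b→ s1, —d→ s2
  s1 = d.(0 + 0) | d.(b.0 + 0 + (0 + 0)) ⊢ —d→ s3, —d→ s4
  s2 = b.d.(0 + 0) | (b.0 + 0 + (0 + 0)) ⊢ —b→ s4, —b→ s5
  s3 = (0 + 0) | d.(b.0 + 0 + (0 + 0)) ⊢ —d→ s6
  s4 = d.(0 + 0) | (b.0 + 0 + (0 + 0)) ⊢ —b→ s7, —d→ s6
  s5 = b.d.(0 + 0) | 0 ⊢ —b→ s7
  s6 = (0 + 0) | (b.0 + 0 + (0 + 0)) ⊢ —b→ s8
  s7 = d.(0 + 0) | 0 ⊢ —d→ s8
  s8 = (0 + 0) | 0 ⊢ (no moves)
LTS(Q): 9 reachable states
  t0 = b.d.(0 + 0) | d.(b.0 + (0 + 0)) ⊢ —b→ t1, —d→ t2
  t1 = d.(0 + 0) | d.(b.0 + (0 + 0)) ⊢ —d→ t3, —d→ t4
  t2 = b.d.(0 + 0) | (b.0 + (0 + 0)) ⊢ —b→ t4, —b→ t5
  t3 = (0 + 0) | d.(b.0 + (0 + 0)) ⊢ —d→ t6
  t4 = d.(0 + 0) | (b.0 + (0 + 0)) ⊢ —b→ t7, —d→ t6
  t5 = b.d.(0 + 0) | 0 ⊢ —b→ t7
  t6 = (0 + 0) | (b.0 + (0 + 0)) ⊢ —b→ t8
  t7 = d.(0 + 0) | 0 ⊢ —d→ t8
  t8 = (0 + 0) | 0 ⊢ (no moves)
Bisimilarity quotient blocks:
  B0 = {s0, t0}
  B1 = {s2, t2}
  B2 = {s5, t5}
  B3 = {s7, t7}
  B4 = {s8, t8}
  B5 = {s4, t4}
  B6 = {s6, t6}
  B7 = {s1, t1}
  B8 = {s3, t3}
s0 ∈ B0, t0 ∈ B0 → same block

bisimilar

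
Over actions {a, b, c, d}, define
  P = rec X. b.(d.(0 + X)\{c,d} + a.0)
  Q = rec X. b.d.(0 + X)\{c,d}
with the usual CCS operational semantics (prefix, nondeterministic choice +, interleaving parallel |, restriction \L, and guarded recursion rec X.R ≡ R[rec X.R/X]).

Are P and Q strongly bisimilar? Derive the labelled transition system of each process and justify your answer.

NO

P's transition system — 6 states:
  m0 = rec X. b.(d.(0 + X)\{c,d} + a.0) | ··b··> m1
  m1 = d.(0 + (rec X. b.(d.(0 + X)\{c,d} + a.0)))\{c,d} + a.0 | ··a··> m2, ··d··> m3
  m2 = 0 | (no moves)
  m3 = (0 + (rec X. b.(d.(0 + X)\{c,d} + a.0)))\{c,d} | ··b··> m4
  m4 = (d.(0 + (rec X. b.(d.(0 + X)\{c,d} + a.0)))\{c,d} + a.0)\{c,d} | ··a··> m5
  m5 = 0\{c,d} | (no moves)
Q's transition system — 4 states:
  n0 = rec X. b.d.(0 + X)\{c,d} | ··b··> n1
  n1 = d.(0 + (rec X. b.d.(0 + X)\{c,d}))\{c,d} | ··d··> n2
  n2 = (0 + (rec X. b.d.(0 + X)\{c,d}))\{c,d} | ··b··> n3
  n3 = (d.(0 + (rec X. b.d.(0 + X)\{c,d}))\{c,d})\{c,d} | (no moves)
Bisimilarity quotient blocks:
  B0 = {m0}
  B1 = {m1}
  B2 = {m2, m5, n3}
  B3 = {m3}
  B4 = {m4}
  B5 = {n0}
  B6 = {n1}
  B7 = {n2}
m0 ∈ B0, n0 ∈ B5 → different blocks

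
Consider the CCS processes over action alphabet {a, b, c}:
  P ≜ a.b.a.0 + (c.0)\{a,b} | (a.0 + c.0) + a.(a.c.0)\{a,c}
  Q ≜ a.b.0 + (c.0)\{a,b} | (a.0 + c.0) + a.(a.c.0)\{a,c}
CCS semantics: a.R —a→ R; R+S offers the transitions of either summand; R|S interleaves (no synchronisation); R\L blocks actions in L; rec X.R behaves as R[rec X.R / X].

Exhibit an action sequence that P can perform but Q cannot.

aba

P's transition system — 8 states:
  s0 = a.b.a.0 + (c.0)\{a,b} | (a.0 + c.0) + a.(a.c.0)\{a,c} | —a→ s1, —a→ s2, —a→ s3, —c→ s2, —c→ s4
  s1 = (a.c.0)\{a,c} | deadlocked
  s2 = (c.0)\{a,b} | 0 | —c→ s5
  s3 = b.a.0 | —b→ s6
  s4 = 0\{a,b} | (a.0 + c.0) | —a→ s5, —c→ s5
  s5 = 0\{a,b} | 0 | deadlocked
  s6 = a.0 | —a→ s7
  s7 = 0 | deadlocked
Q's transition system — 7 states:
  t0 = a.b.0 + (c.0)\{a,b} | (a.0 + c.0) + a.(a.c.0)\{a,c} | —a→ t1, —a→ t2, —a→ t3, —c→ t2, —c→ t4
  t1 = (a.c.0)\{a,c} | deadlocked
  t2 = (c.0)\{a,b} | 0 | —c→ t5
  t3 = b.0 | —b→ t6
  t4 = 0\{a,b} | (a.0 + c.0) | —a→ t5, —c→ t5
  t5 = 0\{a,b} | 0 | deadlocked
  t6 = 0 | deadlocked
Run σ = ⟨aba⟩ on P: start {s0}
  after a @ step 1: {s1, s2, s3}
  after b @ step 2: {s6}
  after a @ step 3: {s7}
  ✓ P
Run σ = ⟨aba⟩ on Q: start {t0}
  after a @ step 1: {t1, t2, t3}
  after b @ step 2: {t6}
  after a @ step 3: ∅  — Q cannot continue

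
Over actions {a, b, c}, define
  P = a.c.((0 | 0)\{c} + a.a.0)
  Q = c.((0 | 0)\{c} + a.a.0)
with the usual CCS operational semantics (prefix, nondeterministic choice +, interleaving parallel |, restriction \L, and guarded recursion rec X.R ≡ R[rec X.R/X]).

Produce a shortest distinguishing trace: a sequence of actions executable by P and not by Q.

LTS(P): 5 reachable states
  p0 = a.c.((0 | 0)\{c} + a.a.0) :: -a-> p1
  p1 = c.((0 | 0)\{c} + a.a.0) :: -c-> p2
  p2 = (0 | 0)\{c} + a.a.0 :: -a-> p3
  p3 = a.0 :: -a-> p4
  p4 = 0 :: stopped
LTS(Q): 4 reachable states
  q0 = c.((0 | 0)\{c} + a.a.0) :: -c-> q1
  q1 = (0 | 0)\{c} + a.a.0 :: -a-> q2
  q2 = a.0 :: -a-> q3
  q3 = 0 :: stopped
Executing a from P (initial set {p0}):
  after a @ step 1: {p1}
  ✓ P
Executing a from Q (initial set {q0}):
  after a @ step 1: no successor for Q

a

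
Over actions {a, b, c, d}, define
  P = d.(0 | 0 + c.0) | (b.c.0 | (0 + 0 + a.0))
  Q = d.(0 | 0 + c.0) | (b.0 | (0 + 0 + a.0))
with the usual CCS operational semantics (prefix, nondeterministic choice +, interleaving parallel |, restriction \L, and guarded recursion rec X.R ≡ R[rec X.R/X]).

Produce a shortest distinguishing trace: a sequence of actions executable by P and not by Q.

bc

LTS(P): 18 reachable states
  s0 = d.(0 | 0 + c.0) | (b.c.0 | (0 + 0 + a.0)) ⊢ ··a··> s1, ··b··> s2, ··d··> s3
  s1 = d.(0 | 0 + c.0) | (b.c.0 | 0) ⊢ ··b··> s4, ··d··> s5
  s2 = d.(0 | 0 + c.0) | (c.0 | (0 + 0 + a.0)) ⊢ ··a··> s4, ··c··> s6, ··d··> s7
  s3 = (0 | 0 + c.0) | (b.c.0 | (0 + 0 + a.0)) ⊢ ··a··> s5, ··b··> s7, ··c··> s8
  s4 = d.(0 | 0 + c.0) | (c.0 | 0) ⊢ ··c··> s9, ··d··> s10
  s5 = (0 | 0 + c.0) | (b.c.0 | 0) ⊢ ··b··> s10, ··c··> s11
  s6 = d.(0 | 0 + c.0) | (0 | (0 + 0 + a.0)) ⊢ ··a··> s9, ··d··> s12
  s7 = (0 | 0 + c.0) | (c.0 | (0 + 0 + a.0)) ⊢ ··a··> s10, ··c··> s12, ··c··> s13
  s8 = 0 | (b.c.0 | (0 + 0 + a.0)) ⊢ ··a··> s11, ··b··> s13
  s9 = d.(0 | 0 + c.0) | (0 | 0) ⊢ ··d··> s14
  s10 = (0 | 0 + c.0) | (c.0 | 0) ⊢ ··c··> s14, ··c··> s15
  s11 = 0 | (b.c.0 | 0) ⊢ ··b··> s15
  s12 = (0 | 0 + c.0) | (0 | (0 + 0 + a.0)) ⊢ ··a··> s14, ··c··> s16
  s13 = 0 | (c.0 | (0 + 0 + a.0)) ⊢ ··a··> s15, ··c··> s16
  s14 = (0 | 0 + c.0) | (0 | 0) ⊢ ··c··> s17
  s15 = 0 | (c.0 | 0) ⊢ ··c··> s17
  s16 = 0 | (0 | (0 + 0 + a.0)) ⊢ ··a··> s17
  s17 = 0 | (0 | 0) ⊢ ∅
LTS(Q): 12 reachable states
  t0 = d.(0 | 0 + c.0) | (b.0 | (0 + 0 + a.0)) ⊢ ··a··> t1, ··b··> t2, ··d··> t3
  t1 = d.(0 | 0 + c.0) | (b.0 | 0) ⊢ ··b··> t4, ··d··> t5
  t2 = d.(0 | 0 + c.0) | (0 | (0 + 0 + a.0)) ⊢ ··a··> t4, ··d··> t6
  t3 = (0 | 0 + c.0) | (b.0 | (0 + 0 + a.0)) ⊢ ··a··> t5, ··b··> t6, ··c··> t7
  t4 = d.(0 | 0 + c.0) | (0 | 0) ⊢ ··d··> t8
  t5 = (0 | 0 + c.0) | (b.0 | 0) ⊢ ··b··> t8, ··c··> t9
  t6 = (0 | 0 + c.0) | (0 | (0 + 0 + a.0)) ⊢ ··a··> t8, ··c··> t10
  t7 = 0 | (b.0 | (0 + 0 + a.0)) ⊢ ··a··> t9, ··b··> t10
  t8 = (0 | 0 + c.0) | (0 | 0) ⊢ ··c··> t11
  t9 = 0 | (b.0 | 0) ⊢ ··b··> t11
  t10 = 0 | (0 | (0 + 0 + a.0)) ⊢ ··a··> t11
  t11 = 0 | (0 | 0) ⊢ ∅
Trace ⟨bc⟩ through P, begin at {s0}:
  [1] b ⇒ {s2}
  [2] c ⇒ {s6}
  P completes σ.
Trace ⟨bc⟩ through Q, begin at {t0}:
  [1] b ⇒ {t2}
  [2] c ⇒ no successor for Q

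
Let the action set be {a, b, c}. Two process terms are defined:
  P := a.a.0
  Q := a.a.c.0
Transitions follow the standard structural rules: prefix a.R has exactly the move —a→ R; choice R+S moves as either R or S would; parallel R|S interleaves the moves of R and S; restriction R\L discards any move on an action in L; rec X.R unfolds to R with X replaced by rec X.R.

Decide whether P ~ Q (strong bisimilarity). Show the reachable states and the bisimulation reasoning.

NO

Reachable graph of P (3 states):
  p0 = a.a.0 :: -a-> p1
  p1 = a.0 :: -a-> p2
  p2 = 0 :: ∅
Reachable graph of Q (4 states):
  q0 = a.a.c.0 :: -a-> q1
  q1 = a.c.0 :: -a-> q2
  q2 = c.0 :: -c-> q3
  q3 = 0 :: ∅
Bisimilarity quotient blocks:
  B0 = {p0}
  B1 = {p1}
  B2 = {p2, q3}
  B3 = {q0}
  B4 = {q1}
  B5 = {q2}
p0 ∈ B0, q0 ∈ B3 → different blocks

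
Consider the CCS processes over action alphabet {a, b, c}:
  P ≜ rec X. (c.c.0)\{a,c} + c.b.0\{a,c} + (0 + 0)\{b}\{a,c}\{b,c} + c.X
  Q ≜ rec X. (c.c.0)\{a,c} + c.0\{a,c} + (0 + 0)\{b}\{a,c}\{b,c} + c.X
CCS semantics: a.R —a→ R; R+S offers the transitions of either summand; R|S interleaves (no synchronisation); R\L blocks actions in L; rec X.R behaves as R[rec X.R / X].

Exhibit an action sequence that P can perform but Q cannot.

LTS(P): 3 reachable states
  s0 = rec X. (c.c.0)\{a,c} + c.b.0\{a,c} + (0 + 0)\{b}\{a,c}\{b,c} + c.X :: -c-> s0, -c-> s1
  s1 = b.0\{a,c} :: -b-> s2
  s2 = 0\{a,c} :: (no moves)
LTS(Q): 2 reachable states
  t0 = rec X. (c.c.0)\{a,c} + c.0\{a,c} + (0 + 0)\{b}\{a,c}\{b,c} + c.X :: -c-> t0, -c-> t1
  t1 = 0\{a,c} :: (no moves)
Executing cb from P (initial set {s0}):
  step 1 (c): {s0, s1}
  step 2 (b): {s2}
  P completes σ.
Executing cb from Q (initial set {t0}):
  step 1 (c): {t0, t1}
  step 2 (b): no successor for Q

cb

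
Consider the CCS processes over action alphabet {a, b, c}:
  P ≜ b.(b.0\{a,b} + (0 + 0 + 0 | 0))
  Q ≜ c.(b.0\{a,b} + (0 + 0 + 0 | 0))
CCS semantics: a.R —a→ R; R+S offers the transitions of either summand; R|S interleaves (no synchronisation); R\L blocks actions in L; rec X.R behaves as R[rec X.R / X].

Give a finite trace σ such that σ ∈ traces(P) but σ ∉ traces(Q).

b

LTS(P): 3 reachable states
  u0 = b.(b.0\{a,b} + (0 + 0 + 0 | 0)) ⊢ —b→ u1
  u1 = b.0\{a,b} + (0 + 0 + 0 | 0) ⊢ —b→ u2
  u2 = 0\{a,b} ⊢ ·
LTS(Q): 3 reachable states
  v0 = c.(b.0\{a,b} + (0 + 0 + 0 | 0)) ⊢ —c→ v1
  v1 = b.0\{a,b} + (0 + 0 + 0 | 0) ⊢ —b→ v2
  v2 = 0\{a,b} ⊢ ·
Executing b from P (initial set {u0}):
  step 1 (b): {u1}
  P completes σ.
Executing b from Q (initial set {v0}):
  step 1 (b): no successor for Q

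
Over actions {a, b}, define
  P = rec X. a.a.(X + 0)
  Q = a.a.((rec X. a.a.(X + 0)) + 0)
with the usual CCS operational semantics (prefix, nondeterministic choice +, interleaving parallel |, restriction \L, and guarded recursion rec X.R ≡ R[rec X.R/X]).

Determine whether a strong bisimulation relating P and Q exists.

Reachable graph of P (3 states):
  u0 = rec X. a.a.(X + 0) ⊢ ··a··> u1
  u1 = a.((rec X. a.a.(X + 0)) + 0) ⊢ ··a··> u2
  u2 = (rec X. a.a.(X + 0)) + 0 ⊢ ··a··> u1
Reachable graph of Q (3 states):
  v0 = a.a.((rec X. a.a.(X + 0)) + 0) ⊢ ··a··> v1
  v1 = a.((rec X. a.a.(X + 0)) + 0) ⊢ ··a··> v2
  v2 = (rec X. a.a.(X + 0)) + 0 ⊢ ··a··> v1
Coarsest stable partition (strong bisimilarity classes):
  B0 = {u0, u1, u2, v0, v1, v2}
u0 ∈ B0, v0 ∈ B0 → same block

bisimilar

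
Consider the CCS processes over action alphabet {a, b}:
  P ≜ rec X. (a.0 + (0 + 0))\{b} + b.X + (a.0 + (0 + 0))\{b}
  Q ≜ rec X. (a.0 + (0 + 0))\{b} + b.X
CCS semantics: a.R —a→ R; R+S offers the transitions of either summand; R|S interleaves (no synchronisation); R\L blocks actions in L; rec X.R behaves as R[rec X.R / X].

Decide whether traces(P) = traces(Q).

YES

Reachable graph of P (2 states):
  p0 = rec X. (a.0 + (0 + 0))\{b} + b.X + (a.0 + (0 + 0))\{b} :: —a→ p1, —b→ p0
  p1 = 0\{b} :: ·
Reachable graph of Q (2 states):
  q0 = rec X. (a.0 + (0 + 0))\{b} + b.X :: —a→ q1, —b→ q0
  q1 = 0\{b} :: ·
Coarsest stable partition (strong bisimilarity classes):
  B0 = {p0, q0}
  B1 = {p1, q1}
p0 ∈ B0, q0 ∈ B0 → same block
Bisimilar ⇒ trace-equivalent.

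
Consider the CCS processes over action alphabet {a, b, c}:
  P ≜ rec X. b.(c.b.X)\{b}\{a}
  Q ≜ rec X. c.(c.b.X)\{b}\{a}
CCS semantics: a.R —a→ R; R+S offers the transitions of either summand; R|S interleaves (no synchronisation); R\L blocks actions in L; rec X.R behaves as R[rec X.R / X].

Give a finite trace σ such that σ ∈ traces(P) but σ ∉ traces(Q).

b

Reachable graph of P (3 states):
  m0 = rec X. b.(c.b.X)\{b}\{a} | -b-> m1
  m1 = (c.b.(rec X. b.(c.b.X)\{b}\{a}))\{b}\{a} | -c-> m2
  m2 = (b.(rec X. b.(c.b.X)\{b}\{a}))\{b}\{a} | stopped
Reachable graph of Q (3 states):
  n0 = rec X. c.(c.b.X)\{b}\{a} | -c-> n1
  n1 = (c.b.(rec X. c.(c.b.X)\{b}\{a}))\{b}\{a} | -c-> n2
  n2 = (b.(rec X. c.(c.b.X)\{b}\{a}))\{b}\{a} | stopped
Trace ⟨b⟩ through P, begin at {m0}:
  step 1 (b): {m1}
  P completes σ.
Trace ⟨b⟩ through Q, begin at {n0}:
  step 1 (b): no successor for Q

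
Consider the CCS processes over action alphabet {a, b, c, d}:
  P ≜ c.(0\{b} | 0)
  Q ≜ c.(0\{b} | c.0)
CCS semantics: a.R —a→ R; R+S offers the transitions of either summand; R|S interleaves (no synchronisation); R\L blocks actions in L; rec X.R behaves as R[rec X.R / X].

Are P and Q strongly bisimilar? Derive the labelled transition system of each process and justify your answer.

P's transition system — 2 states:
  s0 = c.(0\{b} | 0) has moves -c-> s1
  s1 = 0\{b} | 0 has moves deadlocked
Q's transition system — 3 states:
  t0 = c.(0\{b} | c.0) has moves -c-> t1
  t1 = 0\{b} | c.0 has moves -c-> t2
  t2 = 0\{b} | 0 has moves deadlocked
Coarsest stable partition (strong bisimilarity classes):
  B0 = {s0, t1}
  B1 = {s1, t2}
  B2 = {t0}
s0 ∈ B0, t0 ∈ B2 → different blocks

P ≁ Q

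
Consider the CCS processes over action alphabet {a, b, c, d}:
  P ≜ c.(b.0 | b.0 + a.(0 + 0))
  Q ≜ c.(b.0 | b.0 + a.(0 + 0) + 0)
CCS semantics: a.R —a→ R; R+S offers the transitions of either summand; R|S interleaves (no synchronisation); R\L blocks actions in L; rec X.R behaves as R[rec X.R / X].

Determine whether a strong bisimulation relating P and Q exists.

LTS(P): 6 reachable states
  u0 = c.(b.0 | b.0 + a.(0 + 0)) → =c=> u1
  u1 = b.0 | b.0 + a.(0 + 0) → =a=> u2, =b=> u3, =b=> u4
  u2 = 0 + 0 → (no moves)
  u3 = 0 | b.0 → =b=> u5
  u4 = b.0 | 0 → =b=> u5
  u5 = 0 | 0 → (no moves)
LTS(Q): 6 reachable states
  v0 = c.(b.0 | b.0 + a.(0 + 0) + 0) → =c=> v1
  v1 = b.0 | b.0 + a.(0 + 0) + 0 → =a=> v2, =b=> v3, =b=> v4
  v2 = 0 + 0 → (no moves)
  v3 = 0 | b.0 → =b=> v5
  v4 = b.0 | 0 → =b=> v5
  v5 = 0 | 0 → (no moves)
Coarsest stable partition (strong bisimilarity classes):
  B0 = {u0, v0}
  B1 = {u1, v1}
  B2 = {u3, u4, v3, v4}
  B3 = {u2, u5, v2, v5}
u0 ∈ B0, v0 ∈ B0 → same block

P ~ Q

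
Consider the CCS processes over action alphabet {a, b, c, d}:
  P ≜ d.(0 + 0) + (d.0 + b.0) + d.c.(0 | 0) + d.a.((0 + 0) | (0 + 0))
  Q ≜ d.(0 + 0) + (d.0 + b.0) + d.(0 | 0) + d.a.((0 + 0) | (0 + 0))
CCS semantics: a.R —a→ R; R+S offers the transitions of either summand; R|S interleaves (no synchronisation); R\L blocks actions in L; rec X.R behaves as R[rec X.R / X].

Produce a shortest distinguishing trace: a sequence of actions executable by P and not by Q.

dc

Reachable graph of P (7 states):
  p0 = d.(0 + 0) + (d.0 + b.0) + d.c.(0 | 0) + d.a.((0 + 0) | (0 + 0)) | —b→ p1, —d→ p1, —d→ p2, —d→ p3, —d→ p4
  p1 = 0 | ·
  p2 = 0 + 0 | ·
  p3 = a.((0 + 0) | (0 + 0)) | —a→ p5
  p4 = c.(0 | 0) | —c→ p6
  p5 = (0 + 0) | (0 + 0) | ·
  p6 = 0 | 0 | ·
Reachable graph of Q (6 states):
  q0 = d.(0 + 0) + (d.0 + b.0) + d.(0 | 0) + d.a.((0 + 0) | (0 + 0)) | —b→ q1, —d→ q1, —d→ q2, —d→ q3, —d→ q4
  q1 = 0 | ·
  q2 = 0 + 0 | ·
  q3 = 0 | 0 | ·
  q4 = a.((0 + 0) | (0 + 0)) | —a→ q5
  q5 = (0 + 0) | (0 + 0) | ·
Executing dc from P (initial set {p0}):
  step 1 (d): {p1, p2, p3, p4}
  step 2 (c): {p6}
  — P admits the full trace.
Executing dc from Q (initial set {q0}):
  step 1 (d): {q1, q2, q3, q4}
  step 2 (c): ∅  — Q cannot continue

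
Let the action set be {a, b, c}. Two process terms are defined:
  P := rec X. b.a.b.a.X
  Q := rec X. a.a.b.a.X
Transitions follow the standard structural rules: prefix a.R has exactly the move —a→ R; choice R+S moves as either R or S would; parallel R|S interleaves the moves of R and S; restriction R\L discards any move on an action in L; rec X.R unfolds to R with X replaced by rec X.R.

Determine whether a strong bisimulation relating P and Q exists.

not bisimilar

P's transition system — 4 states:
  p0 = rec X. b.a.b.a.X has moves -b-> p1
  p1 = a.b.a.(rec X. b.a.b.a.X) has moves -a-> p2
  p2 = b.a.(rec X. b.a.b.a.X) has moves -b-> p3
  p3 = a.(rec X. b.a.b.a.X) has moves -a-> p0
Q's transition system — 4 states:
  q0 = rec X. a.a.b.a.X has moves -a-> q1
  q1 = a.b.a.(rec X. a.a.b.a.X) has moves -a-> q2
  q2 = b.a.(rec X. a.a.b.a.X) has moves -b-> q3
  q3 = a.(rec X. a.a.b.a.X) has moves -a-> q0
Bisimilarity quotient blocks:
  B0 = {p0, p2}
  B1 = {p1, p3}
  B2 = {q0}
  B3 = {q1}
  B4 = {q2}
  B5 = {q3}
p0 ∈ B0, q0 ∈ B2 → different blocks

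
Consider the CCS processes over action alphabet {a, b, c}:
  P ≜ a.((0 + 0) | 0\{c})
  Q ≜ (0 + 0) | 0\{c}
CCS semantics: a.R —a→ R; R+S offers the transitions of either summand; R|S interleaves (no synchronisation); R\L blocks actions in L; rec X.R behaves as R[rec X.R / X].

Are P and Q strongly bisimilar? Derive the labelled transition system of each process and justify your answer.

not bisimilar

P's transition system — 2 states:
  u0 = a.((0 + 0) | 0\{c}) has moves —a→ u1
  u1 = (0 + 0) | 0\{c} has moves ∅
Q's transition system — 1 states:
  v0 = (0 + 0) | 0\{c} has moves ∅
Partition-refinement fixed point:
  B0 = {u0}
  B1 = {u1, v0}
u0 ∈ B0, v0 ∈ B1 → different blocks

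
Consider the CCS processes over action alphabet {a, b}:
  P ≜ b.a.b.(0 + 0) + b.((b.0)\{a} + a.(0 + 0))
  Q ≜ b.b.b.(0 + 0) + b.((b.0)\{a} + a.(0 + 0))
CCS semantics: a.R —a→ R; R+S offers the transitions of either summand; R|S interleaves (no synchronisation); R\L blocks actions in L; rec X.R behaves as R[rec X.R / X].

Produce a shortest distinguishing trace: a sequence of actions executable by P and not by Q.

Reachable graph of P (6 states):
  u0 = b.a.b.(0 + 0) + b.((b.0)\{a} + a.(0 + 0)) | -b-> u1, -b-> u2
  u1 = (b.0)\{a} + a.(0 + 0) | -a-> u3, -b-> u4
  u2 = a.b.(0 + 0) | -a-> u5
  u3 = 0 + 0 | deadlocked
  u4 = 0\{a} | deadlocked
  u5 = b.(0 + 0) | -b-> u3
Reachable graph of Q (6 states):
  v0 = b.b.b.(0 + 0) + b.((b.0)\{a} + a.(0 + 0)) | -b-> v1, -b-> v2
  v1 = (b.0)\{a} + a.(0 + 0) | -a-> v3, -b-> v4
  v2 = b.b.(0 + 0) | -b-> v5
  v3 = 0 + 0 | deadlocked
  v4 = 0\{a} | deadlocked
  v5 = b.(0 + 0) | -b-> v3
Run σ = ⟨bab⟩ on P: start {u0}
  [1] b ⇒ {u1, u2}
  [2] a ⇒ {u3, u5}
  [3] b ⇒ {u3}
  — P admits the full trace.
Run σ = ⟨bab⟩ on Q: start {v0}
  [1] b ⇒ {v1, v2}
  [2] a ⇒ {v3}
  [3] b ⇒ ∅  — Q cannot continue

bab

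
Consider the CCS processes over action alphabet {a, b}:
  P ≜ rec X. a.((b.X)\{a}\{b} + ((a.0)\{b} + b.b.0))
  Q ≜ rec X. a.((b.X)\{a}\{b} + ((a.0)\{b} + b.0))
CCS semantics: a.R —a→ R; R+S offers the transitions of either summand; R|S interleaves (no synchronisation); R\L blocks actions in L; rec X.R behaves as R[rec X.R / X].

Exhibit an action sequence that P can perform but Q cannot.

Reachable graph of P (5 states):
  m0 = rec X. a.((b.X)\{a}\{b} + ((a.0)\{b} + b.b.0)) | ··a··> m1
  m1 = (b.(rec X. a.((b.X)\{a}\{b} + ((a.0)\{b} + b.b.0))))\{a}\{b} + ((a.0)\{b} + b.b.0) | ··a··> m2, ··b··> m3
  m2 = 0\{b} | deadlocked
  m3 = b.0 | ··b··> m4
  m4 = 0 | deadlocked
Reachable graph of Q (4 states):
  n0 = rec X. a.((b.X)\{a}\{b} + ((a.0)\{b} + b.0)) | ··a··> n1
  n1 = (b.(rec X. a.((b.X)\{a}\{b} + ((a.0)\{b} + b.0))))\{a}\{b} + ((a.0)\{b} + b.0) | ··a··> n2, ··b··> n3
  n2 = 0\{b} | deadlocked
  n3 = 0 | deadlocked
Trace ⟨abb⟩ through P, begin at {m0}:
  [1] a ⇒ {m1}
  [2] b ⇒ {m3}
  [3] b ⇒ {m4}
  P completes σ.
Trace ⟨abb⟩ through Q, begin at {n0}:
  [1] a ⇒ {n1}
  [2] b ⇒ {n3}
  [3] b ⇒ no successor for Q

abb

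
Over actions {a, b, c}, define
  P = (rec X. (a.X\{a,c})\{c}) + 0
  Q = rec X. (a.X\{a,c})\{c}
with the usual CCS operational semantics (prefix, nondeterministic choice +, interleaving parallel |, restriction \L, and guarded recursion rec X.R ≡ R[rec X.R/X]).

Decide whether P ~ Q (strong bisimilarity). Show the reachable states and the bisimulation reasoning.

P's transition system — 2 states:
  s0 = (rec X. (a.X\{a,c})\{c}) + 0 → -a-> s1
  s1 = (rec X. (a.X\{a,c})\{c})\{a,c}\{c} → deadlocked
Q's transition system — 2 states:
  t0 = rec X. (a.X\{a,c})\{c} → -a-> t1
  t1 = (rec X. (a.X\{a,c})\{c})\{a,c}\{c} → deadlocked
Coarsest stable partition (strong bisimilarity classes):
  B0 = {s0, t0}
  B1 = {s1, t1}
s0 ∈ B0, t0 ∈ B0 → same block

YES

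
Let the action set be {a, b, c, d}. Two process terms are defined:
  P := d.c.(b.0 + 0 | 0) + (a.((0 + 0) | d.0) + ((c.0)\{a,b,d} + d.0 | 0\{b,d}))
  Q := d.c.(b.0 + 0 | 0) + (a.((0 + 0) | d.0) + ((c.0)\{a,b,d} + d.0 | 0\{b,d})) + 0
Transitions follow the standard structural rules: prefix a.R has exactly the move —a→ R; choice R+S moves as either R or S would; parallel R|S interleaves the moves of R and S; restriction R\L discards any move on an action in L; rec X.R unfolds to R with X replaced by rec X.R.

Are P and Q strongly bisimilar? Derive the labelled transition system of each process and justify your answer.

bisimilar

Reachable graph of P (8 states):
  s0 = d.c.(b.0 + 0 | 0) + (a.((0 + 0) | d.0) + ((c.0)\{a,b,d} + d.0 | 0\{b,d})) | -a-> s1, -c-> s2, -d-> s3, -d-> s4
  s1 = (0 + 0) | d.0 | -d-> s5
  s2 = 0\{a,b,d} | deadlocked
  s3 = 0 | 0\{b,d} | deadlocked
  s4 = c.(b.0 + 0 | 0) | -c-> s6
  s5 = (0 + 0) | 0 | deadlocked
  s6 = b.0 + 0 | 0 | -b-> s7
  s7 = 0 | deadlocked
Reachable graph of Q (8 states):
  t0 = d.c.(b.0 + 0 | 0) + (a.((0 + 0) | d.0) + ((c.0)\{a,b,d} + d.0 | 0\{b,d})) + 0 | -a-> t1, -c-> t2, -d-> t3, -d-> t4
  t1 = (0 + 0) | d.0 | -d-> t5
  t2 = 0\{a,b,d} | deadlocked
  t3 = 0 | 0\{b,d} | deadlocked
  t4 = c.(b.0 + 0 | 0) | -c-> t6
  t5 = (0 + 0) | 0 | deadlocked
  t6 = b.0 + 0 | 0 | -b-> t7
  t7 = 0 | deadlocked
Partition-refinement fixed point:
  B0 = {s0, t0}
  B1 = {s2, s3, s5, s7, t2, t3, t5, t7}
  B2 = {s4, t4}
  B3 = {s6, t6}
  B4 = {s1, t1}
s0 ∈ B0, t0 ∈ B0 → same block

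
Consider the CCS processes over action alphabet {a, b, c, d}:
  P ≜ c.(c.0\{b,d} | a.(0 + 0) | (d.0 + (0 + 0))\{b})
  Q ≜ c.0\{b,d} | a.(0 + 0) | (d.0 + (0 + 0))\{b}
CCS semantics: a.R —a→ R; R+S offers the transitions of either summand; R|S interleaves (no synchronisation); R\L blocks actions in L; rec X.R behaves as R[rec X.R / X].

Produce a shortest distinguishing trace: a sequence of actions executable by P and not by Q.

LTS(P): 9 reachable states
  s0 = c.(c.0\{b,d} | a.(0 + 0) | (d.0 + (0 + 0))\{b}) has moves —c→ s1
  s1 = c.0\{b,d} | a.(0 + 0) | (d.0 + (0 + 0))\{b} has moves —a→ s2, —c→ s3, —d→ s4
  s2 = c.0\{b,d} | (0 + 0) | (d.0 + (0 + 0))\{b} has moves —c→ s5, —d→ s6
  s3 = 0\{b,d} | a.(0 + 0) | (d.0 + (0 + 0))\{b} has moves —a→ s5, —d→ s7
  s4 = c.0\{b,d} | a.(0 + 0) | 0\{b} has moves —a→ s6, —c→ s7
  s5 = 0\{b,d} | (0 + 0) | (d.0 + (0 + 0))\{b} has moves —d→ s8
  s6 = c.0\{b,d} | (0 + 0) | 0\{b} has moves —c→ s8
  s7 = 0\{b,d} | a.(0 + 0) | 0\{b} has moves —a→ s8
  s8 = 0\{b,d} | (0 + 0) | 0\{b} has moves (no moves)
LTS(Q): 8 reachable states
  t0 = c.0\{b,d} | a.(0 + 0) | (d.0 + (0 + 0))\{b} has moves —a→ t1, —c→ t2, —d→ t3
  t1 = c.0\{b,d} | (0 + 0) | (d.0 + (0 + 0))\{b} has moves —c→ t4, —d→ t5
  t2 = 0\{b,d} | a.(0 + 0) | (d.0 + (0 + 0))\{b} has moves —a→ t4, —d→ t6
  t3 = c.0\{b,d} | a.(0 + 0) | 0\{b} has moves —a→ t5, —c→ t6
  t4 = 0\{b,d} | (0 + 0) | (d.0 + (0 + 0))\{b} has moves —d→ t7
  t5 = c.0\{b,d} | (0 + 0) | 0\{b} has moves —c→ t7
  t6 = 0\{b,d} | a.(0 + 0) | 0\{b} has moves —a→ t7
  t7 = 0\{b,d} | (0 + 0) | 0\{b} has moves (no moves)
Run σ = ⟨cc⟩ on P: start {s0}
  step 1 (c): {s1}
  step 2 (c): {s3}
  ✓ P
Run σ = ⟨cc⟩ on Q: start {t0}
  step 1 (c): {t2}
  step 2 (c): no successor for Q

cc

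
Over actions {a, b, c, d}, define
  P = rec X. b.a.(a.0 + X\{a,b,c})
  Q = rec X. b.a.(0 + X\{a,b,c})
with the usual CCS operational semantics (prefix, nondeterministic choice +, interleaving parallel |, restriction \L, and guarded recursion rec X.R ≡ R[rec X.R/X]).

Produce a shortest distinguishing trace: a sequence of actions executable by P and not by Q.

baa

P's transition system — 4 states:
  m0 = rec X. b.a.(a.0 + X\{a,b,c}) → —b→ m1
  m1 = a.(a.0 + (rec X. b.a.(a.0 + X\{a,b,c}))\{a,b,c}) → —a→ m2
  m2 = a.0 + (rec X. b.a.(a.0 + X\{a,b,c}))\{a,b,c} → —a→ m3
  m3 = 0 → (no moves)
Q's transition system — 3 states:
  n0 = rec X. b.a.(0 + X\{a,b,c}) → —b→ n1
  n1 = a.(0 + (rec X. b.a.(0 + X\{a,b,c}))\{a,b,c}) → —a→ n2
  n2 = 0 + (rec X. b.a.(0 + X\{a,b,c}))\{a,b,c} → (no moves)
Run σ = ⟨baa⟩ on P: start {m0}
  [1] b ⇒ {m1}
  [2] a ⇒ {m2}
  [3] a ⇒ {m3}
  ✓ P
Run σ = ⟨baa⟩ on Q: start {n0}
  [1] b ⇒ {n1}
  [2] a ⇒ {n2}
  [3] a ⇒ ∅  — Q cannot continue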